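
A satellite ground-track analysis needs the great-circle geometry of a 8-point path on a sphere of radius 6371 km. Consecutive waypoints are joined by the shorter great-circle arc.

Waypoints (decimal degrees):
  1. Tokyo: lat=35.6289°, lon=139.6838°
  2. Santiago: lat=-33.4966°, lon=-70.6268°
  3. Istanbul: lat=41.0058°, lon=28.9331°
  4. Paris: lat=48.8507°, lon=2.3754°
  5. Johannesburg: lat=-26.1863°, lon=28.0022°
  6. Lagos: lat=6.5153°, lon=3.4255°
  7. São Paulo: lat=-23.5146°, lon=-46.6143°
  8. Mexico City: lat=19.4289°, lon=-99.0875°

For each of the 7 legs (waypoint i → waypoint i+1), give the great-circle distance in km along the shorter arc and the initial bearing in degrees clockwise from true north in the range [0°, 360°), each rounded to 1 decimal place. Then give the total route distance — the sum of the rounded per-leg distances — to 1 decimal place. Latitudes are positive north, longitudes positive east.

Leg 1: dist=17240.4 km, bearing=94.0°
Leg 2: dist=13100.5 km, bearing=57.3°
Leg 3: dist=2250.7 km, bearing=301.7°
Leg 4: dist=8724.0 km, bearing=156.7°
Leg 5: dist=4500.3 km, bearing=320.5°
Leg 6: dist=6374.5 km, bearing=236.6°
Leg 7: dist=7427.2 km, bearing=305.5°
Total: 59617.6 km

Leg 1: φ1=0.6218416, φ2=-0.5846260, Δφ=-1.2064676, Δλ=-3.6706124 rad; a=sin²(Δφ/2)+cosφ1·cosφ2·sin²(Δλ/2)=0.9533258856; c=2·atan2(√a, √(1-a))=2.706074988; dist=6371·c=17240.404 ≈ 17240.4 km; running total=17240.4 km
Leg 1 bearing: y=sinΔλ·cosφ2=0.42086815, x=cosφ1·sinφ2-sinφ1·cosφ2·cosΔλ=-0.02919869; θ=atan2(y, x)=93.9687° ≈ 94.0°
Leg 2: φ1=-0.5846260, φ2=0.7156862, Δφ=1.3003122, Δλ=1.7376481 rad; a=sin²(Δφ/2)+cosφ1·cosφ2·sin²(Δλ/2)=0.7333140199; c=2·atan2(√a, √(1-a))=2.056270775; dist=6371·c=13100.501 ≈ 13100.5 km; running total=30340.9 km
Leg 2 bearing: y=sinΔλ·cosφ2=0.74416307, x=cosφ1·sinφ2-sinφ1·cosφ2·cosΔλ=0.47799540; θ=atan2(y, x)=57.2863° ≈ 57.3°
Leg 3: φ1=0.7156862, φ2=0.8526056, Δφ=0.1369193, Δλ=-0.4635193 rad; a=sin²(Δφ/2)+cosφ1·cosφ2·sin²(Δλ/2)=0.0308774604; c=2·atan2(√a, √(1-a))=0.353273866; dist=6371·c=2250.708 ≈ 2250.7 km; running total=32591.6 km
Leg 3 bearing: y=sinΔλ·cosφ2=-0.29420150, x=cosφ1·sinφ2-sinφ1·cosφ2·cosΔλ=0.18204848; θ=atan2(y, x)=-58.2513° <0 so +360° → 301.7487° ≈ 301.7°
Leg 4: φ1=0.8526056, φ2=-0.4570372, Δφ=-1.3096427, Δλ=0.4472720 rad; a=sin²(Δφ/2)+cosφ1·cosφ2·sin²(Δλ/2)=0.3999453700; c=2·atan2(√a, √(1-a))=1.369326892; dist=6371·c=8723.982 ≈ 8724.0 km; running total=41315.6 km
Leg 4 bearing: y=sinΔλ·cosφ2=0.38811665, x=cosφ1·sinφ2-sinφ1·cosφ2·cosΔλ=-0.89962312; θ=atan2(y, x)=156.6636° ≈ 156.7°
Leg 5: φ1=-0.4570372, φ2=0.1137134, Δφ=0.5707506, Δλ=-0.4289443 rad; a=sin²(Δφ/2)+cosφ1·cosφ2·sin²(Δλ/2)=0.1196378282; c=2·atan2(√a, √(1-a))=0.706367978; dist=6371·c=4500.270 ≈ 4500.3 km; running total=45815.9 km
Leg 5 bearing: y=sinΔλ·cosφ2=-0.41322488, x=cosφ1·sinφ2-sinφ1·cosφ2·cosΔλ=0.50054337; θ=atan2(y, x)=-39.5415° <0 so +360° → 320.4585° ≈ 320.5°
Leg 6: φ1=0.1137134, φ2=-0.4104072, Δφ=-0.5241206, Δλ=-0.8733593 rad; a=sin²(Δφ/2)+cosφ1·cosφ2·sin²(Δλ/2)=0.2300770190; c=2·atan2(√a, √(1-a))=1.000542223; dist=6371·c=6374.454 ≈ 6374.5 km; running total=52190.4 km
Leg 6 bearing: y=sinΔλ·cosφ2=-0.70284017, x=cosφ1·sinφ2-sinφ1·cosφ2·cosΔλ=-0.46323000; θ=atan2(y, x)=-123.3882° <0 so +360° → 236.6118° ≈ 236.6°
Leg 7: φ1=-0.4104072, φ2=0.3390983, Δφ=0.7495055, Δλ=-0.9158301 rad; a=sin²(Δφ/2)+cosφ1·cosφ2·sin²(Δλ/2)=0.3029869023; c=2·atan2(√a, √(1-a))=1.165788237; dist=6371·c=7427.237 ≈ 7427.2 km; running total=59617.6 km
Leg 7 bearing: y=sinΔλ·cosφ2=-0.74790722, x=cosφ1·sinφ2-sinφ1·cosφ2·cosΔλ=0.53420797; θ=atan2(y, x)=-54.4629° <0 so +360° → 305.5371° ≈ 305.5°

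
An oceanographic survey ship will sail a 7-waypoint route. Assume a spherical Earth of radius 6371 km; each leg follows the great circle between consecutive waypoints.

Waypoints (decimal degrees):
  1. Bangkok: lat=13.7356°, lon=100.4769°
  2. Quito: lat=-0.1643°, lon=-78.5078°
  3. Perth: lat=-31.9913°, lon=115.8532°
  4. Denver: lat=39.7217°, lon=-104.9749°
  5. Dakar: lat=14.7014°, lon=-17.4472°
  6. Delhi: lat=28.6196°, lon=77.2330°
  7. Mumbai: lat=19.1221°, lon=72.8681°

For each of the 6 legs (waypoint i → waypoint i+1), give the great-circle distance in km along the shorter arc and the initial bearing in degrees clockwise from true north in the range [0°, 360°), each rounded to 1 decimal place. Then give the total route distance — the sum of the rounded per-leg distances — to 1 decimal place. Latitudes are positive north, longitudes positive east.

Leg 1: dist=18501.9 km, bearing=355.7°
Leg 2: dist=16133.8 km, bearing=201.6°
Leg 3: dist=16270.4 km, bearing=65.1°
Leg 4: dist=8761.9 km, bearing=80.1°
Leg 5: dist=9674.3 km, bearing=61.2°
Leg 6: dist=1145.2 km, bearing=203.7°
Total: 70487.5 km

Leg 1: φ1=0.2397314, φ2=-0.0028676, Δφ=-0.2425990, Δλ=-3.1238723 rad; a=sin²(Δφ/2)+cosφ1·cosφ2·sin²(Δλ/2)=0.9859630766; c=2·atan2(√a, √(1-a))=2.904079724; dist=6371·c=18501.892 ≈ 18501.9 km; running total=18501.9 km
Leg 1 bearing: y=sinΔλ·cosφ2=-0.01771933, x=cosφ1·sinφ2-sinφ1·cosφ2·cosΔλ=0.23461794; θ=atan2(y, x)=-4.3190° <0 so +360° → 355.6810° ≈ 355.7°
Leg 2: φ1=-0.0028676, φ2=-0.5583535, Δφ=-0.5554859, Δλ=3.3922394 rad; a=sin²(Δφ/2)+cosφ1·cosφ2·sin²(Δλ/2)=0.9100519109; c=2·atan2(√a, √(1-a))=2.532388760; dist=6371·c=16133.849 ≈ 16133.8 km; running total=34635.7 km
Leg 2 bearing: y=sinΔλ·cosφ2=-0.21036178, x=cosφ1·sinφ2-sinφ1·cosφ2·cosΔλ=-0.53214438; θ=atan2(y, x)=-158.4306° <0 so +360° → 201.5694° ≈ 201.6°
Leg 3: φ1=-0.5583535, φ2=0.6932744, Δφ=1.2516280, Δλ=-3.8541774 rad; a=sin²(Δφ/2)+cosφ1·cosφ2·sin²(Δλ/2)=0.9160899600; c=2·atan2(√a, √(1-a))=2.553823777; dist=6371·c=16270.411 ≈ 16270.4 km; running total=50906.1 km
Leg 3 bearing: y=sinΔλ·cosφ2=0.50286890, x=cosφ1·sinφ2-sinφ1·cosφ2·cosΔλ=0.23366525; θ=atan2(y, x)=65.0774° ≈ 65.1°
Leg 4: φ1=0.6932744, φ2=0.2565878, Δφ=-0.4366866, Δλ=1.5276466 rad; a=sin²(Δφ/2)+cosφ1·cosφ2·sin²(Δλ/2)=0.4028630472; c=2·atan2(√a, √(1-a))=1.375279128; dist=6371·c=8761.903 ≈ 8761.9 km; running total=59668.0 km
Leg 4 bearing: y=sinΔλ·cosφ2=0.96636122, x=cosφ1·sinφ2-sinφ1·cosφ2·cosΔλ=0.16853381; θ=atan2(y, x)=80.1071° ≈ 80.1°
Leg 5: φ1=0.2565878, φ2=0.4995063, Δφ=0.2429184, Δλ=1.6524812 rad; a=sin²(Δφ/2)+cosφ1·cosφ2·sin²(Δλ/2)=0.4738602899; c=2·atan2(√a, √(1-a))=1.518493063; dist=6371·c=9674.319 ≈ 9674.3 km; running total=69342.3 km
Leg 5 bearing: y=sinΔλ·cosφ2=0.87489221, x=cosφ1·sinφ2-sinφ1·cosφ2·cosΔλ=0.48148778; θ=atan2(y, x)=61.1743° ≈ 61.2°
Leg 6: φ1=0.4995063, φ2=0.3337436, Δφ=-0.1657626, Δλ=-0.0761819 rad; a=sin²(Δφ/2)+cosφ1·cosφ2·sin²(Δλ/2)=0.0080563857; c=2·atan2(√a, √(1-a))=0.179756660; dist=6371·c=1145.230 ≈ 1145.2 km; running total=70487.5 km
Leg 6 bearing: y=sinΔλ·cosφ2=-0.07190876, x=cosφ1·sinφ2-sinφ1·cosφ2·cosΔλ=-0.16369194; θ=atan2(y, x)=-156.2844° <0 so +360° → 203.7156° ≈ 203.7°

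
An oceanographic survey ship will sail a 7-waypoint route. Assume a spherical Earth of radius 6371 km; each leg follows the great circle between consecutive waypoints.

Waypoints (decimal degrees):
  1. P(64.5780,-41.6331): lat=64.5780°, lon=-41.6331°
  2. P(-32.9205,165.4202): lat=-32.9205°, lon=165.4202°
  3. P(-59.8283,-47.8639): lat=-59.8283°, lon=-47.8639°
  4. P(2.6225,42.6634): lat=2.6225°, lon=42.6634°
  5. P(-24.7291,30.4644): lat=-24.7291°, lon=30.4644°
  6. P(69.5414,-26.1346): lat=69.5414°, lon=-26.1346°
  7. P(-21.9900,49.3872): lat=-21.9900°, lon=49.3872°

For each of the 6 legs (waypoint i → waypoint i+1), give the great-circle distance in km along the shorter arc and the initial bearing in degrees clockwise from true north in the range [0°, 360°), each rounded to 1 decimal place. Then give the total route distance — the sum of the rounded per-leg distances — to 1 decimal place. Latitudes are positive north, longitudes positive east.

Leg 1: φ1=1.1270987, φ2=-0.5745711, Δφ=-1.7016698, Δλ=3.6137618 rad; a=sin²(Δφ/2)+cosφ1·cosφ2·sin²(Δλ/2)=0.9058862524; c=2·atan2(√a, √(1-a))=2.517977317; dist=6371·c=16042.033 ≈ 16042.0 km; running total=16042.0 km
Leg 1 bearing: y=sinΔλ·cosφ2=-0.38178680, x=cosφ1·sinφ2-sinφ1·cosφ2·cosΔλ=0.44188714; θ=atan2(y, x)=-40.8267° <0 so +360° → 319.1733° ≈ 319.2°
Leg 2: φ1=-0.5745711, φ2=-1.0442008, Δφ=-0.4696297, Δλ=-3.7225098 rad; a=sin²(Δφ/2)+cosφ1·cosφ2·sin²(Δλ/2)=0.4414179643; c=2·atan2(√a, √(1-a))=1.453362526; dist=6371·c=9259.373 ≈ 9259.4 km; running total=25301.4 km
Leg 2 bearing: y=sinΔλ·cosφ2=0.27581844, x=cosφ1·sinφ2-sinφ1·cosφ2·cosΔλ=-0.95404233; θ=atan2(y, x)=163.8752° ≈ 163.9°
Leg 3: φ1=-1.0442008, φ2=0.0457713, Δφ=1.0899721, Δλ=1.5799994 rad; a=sin²(Δφ/2)+cosφ1·cosφ2·sin²(Δλ/2)=0.5220885066; c=2·atan2(√a, √(1-a))=1.614987722; dist=6371·c=10289.087 ≈ 10289.1 km; running total=35590.5 km
Leg 3 bearing: y=sinΔλ·cosφ2=0.99891037, x=cosφ1·sinφ2-sinφ1·cosφ2·cosΔλ=0.01504842; θ=atan2(y, x)=89.1369° ≈ 89.1°
Leg 4: φ1=0.0457713, φ2=-0.4316042, Δφ=-0.4773755, Δλ=-0.2129127 rad; a=sin²(Δφ/2)+cosφ1·cosφ2·sin²(Δλ/2)=0.0661422008; c=2·atan2(√a, √(1-a))=0.520208425; dist=6371·c=3314.248 ≈ 3314.2 km; running total=38904.7 km
Leg 4 bearing: y=sinΔλ·cosφ2=-0.19192994, x=cosφ1·sinφ2-sinφ1·cosφ2·cosΔλ=-0.45851122; θ=atan2(y, x)=-157.2861° <0 so +360° → 202.7139° ≈ 202.7°
Leg 5: φ1=-0.4316042, φ2=1.2137264, Δφ=1.6453306, Δλ=-0.9878389 rad; a=sin²(Δφ/2)+cosφ1·cosφ2·sin²(Δλ/2)=0.6085863649; c=2·atan2(√a, √(1-a))=1.789713462; dist=6371·c=11402.264 ≈ 11402.3 km; running total=50307.0 km
Leg 5 bearing: y=sinΔλ·cosφ2=-0.29180142, x=cosφ1·sinφ2-sinφ1·cosφ2·cosΔλ=0.93149769; θ=atan2(y, x)=-17.3937° <0 so +360° → 342.6063° ≈ 342.6°
Leg 6: φ1=1.2137264, φ2=-0.3837979, Δφ=-1.5975243, Δλ=1.3181041 rad; a=sin²(Δφ/2)+cosφ1·cosφ2·sin²(Δλ/2)=0.6348987117; c=2·atan2(√a, √(1-a))=1.843978974; dist=6371·c=11747.990 ≈ 11748.0 km; running total=62055.0 km
Leg 6 bearing: y=sinΔλ·cosφ2=0.89780242, x=cosφ1·sinφ2-sinφ1·cosφ2·cosΔλ=-0.34808070; θ=atan2(y, x)=111.1915° ≈ 111.2°

Leg 1: dist=16042.0 km, bearing=319.2°
Leg 2: dist=9259.4 km, bearing=163.9°
Leg 3: dist=10289.1 km, bearing=89.1°
Leg 4: dist=3314.2 km, bearing=202.7°
Leg 5: dist=11402.3 km, bearing=342.6°
Leg 6: dist=11748.0 km, bearing=111.2°
Total: 62055.0 km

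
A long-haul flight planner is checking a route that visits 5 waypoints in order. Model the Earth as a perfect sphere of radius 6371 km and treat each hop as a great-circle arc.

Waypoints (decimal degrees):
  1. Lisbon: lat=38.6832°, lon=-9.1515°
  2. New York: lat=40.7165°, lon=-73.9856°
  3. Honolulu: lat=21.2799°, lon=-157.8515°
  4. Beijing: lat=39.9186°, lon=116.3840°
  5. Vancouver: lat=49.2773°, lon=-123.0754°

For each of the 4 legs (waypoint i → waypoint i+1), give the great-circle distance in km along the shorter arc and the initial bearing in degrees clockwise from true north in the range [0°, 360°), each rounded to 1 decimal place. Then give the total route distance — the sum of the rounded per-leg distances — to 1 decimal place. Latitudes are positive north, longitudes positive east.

Leg 1: φ1=0.6751492, φ2=0.7106370, Δφ=0.0354878, Δλ=-1.1315685 rad; a=sin²(Δφ/2)+cosφ1·cosφ2·sin²(Δλ/2)=0.1703468432; c=2·atan2(√a, √(1-a))=0.850900549; dist=6371·c=5421.087 ≈ 5421.1 km; running total=5421.1 km
Leg 1 bearing: y=sinΔλ·cosφ2=-0.68600246, x=cosφ1·sinφ2-sinφ1·cosφ2·cosΔλ=0.30775935; θ=atan2(y, x)=-65.8377° <0 so +360° → 294.1623° ≈ 294.2°
Leg 2: φ1=0.7106370, φ2=0.3714043, Δφ=-0.3392327, Δλ=-1.4637361 rad; a=sin²(Δφ/2)+cosφ1·cosφ2·sin²(Δλ/2)=0.3438947232; c=2·atan2(√a, √(1-a))=1.253277314; dist=6371·c=7984.630 ≈ 7984.6 km; running total=13405.7 km
Leg 2 bearing: y=sinΔλ·cosφ2=-0.92648350, x=cosφ1·sinφ2-sinφ1·cosφ2·cosΔλ=0.21012591; θ=atan2(y, x)=-77.2215° <0 so +360° → 282.7785° ≈ 282.8°
Leg 3: φ1=0.3714043, φ2=0.6967110, Δφ=0.3253067, Δλ=4.7863124 rad; a=sin²(Δφ/2)+cosφ1·cosφ2·sin²(Δλ/2)=0.3571647879; c=2·atan2(√a, √(1-a))=1.281090395; dist=6371·c=8161.827 ≈ 8161.8 km; running total=21567.5 km
Leg 3 bearing: y=sinΔλ·cosφ2=-0.76486225, x=cosφ1·sinφ2-sinφ1·cosφ2·cosΔλ=0.57738908; θ=atan2(y, x)=-52.9511° <0 so +360° → 307.0489° ≈ 307.0°
Leg 4: φ1=0.6967110, φ2=0.8600511, Δφ=0.1633401, Δλ=-4.1793550 rad; a=sin²(Δφ/2)+cosφ1·cosφ2·sin²(Δλ/2)=0.3839651161; c=2·atan2(√a, √(1-a))=1.336591322; dist=6371·c=8515.423 ≈ 8515.4 km; running total=30082.9 km
Leg 4 bearing: y=sinΔλ·cosφ2=0.56189099, x=cosφ1·sinφ2-sinφ1·cosφ2·cosΔλ=0.79399127; θ=atan2(y, x)=35.2862° ≈ 35.3°

Leg 1: dist=5421.1 km, bearing=294.2°
Leg 2: dist=7984.6 km, bearing=282.8°
Leg 3: dist=8161.8 km, bearing=307.0°
Leg 4: dist=8515.4 km, bearing=35.3°
Total: 30082.9 km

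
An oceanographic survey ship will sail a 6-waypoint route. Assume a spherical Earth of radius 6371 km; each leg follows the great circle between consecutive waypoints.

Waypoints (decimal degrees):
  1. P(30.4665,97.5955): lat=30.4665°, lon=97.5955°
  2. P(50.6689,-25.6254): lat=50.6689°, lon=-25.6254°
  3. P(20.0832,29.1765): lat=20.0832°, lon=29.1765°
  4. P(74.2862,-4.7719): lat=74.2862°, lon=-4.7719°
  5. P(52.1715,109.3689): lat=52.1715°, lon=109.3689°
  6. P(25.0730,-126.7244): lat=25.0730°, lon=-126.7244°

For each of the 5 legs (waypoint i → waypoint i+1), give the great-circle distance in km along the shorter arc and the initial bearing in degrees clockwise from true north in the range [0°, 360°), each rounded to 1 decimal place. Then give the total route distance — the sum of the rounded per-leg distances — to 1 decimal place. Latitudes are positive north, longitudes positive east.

Leg 1: dist=9414.9 km, bearing=327.8°
Leg 2: dist=5838.1 km, bearing=104.7°
Leg 3: dist=6361.5 km, bearing=349.6°
Leg 4: dist=5135.0 km, bearing=50.9°
Leg 5: dist=9849.3 km, bearing=48.8°
Total: 36598.8 km

Leg 1: φ1=0.5317407, φ2=0.8843391, Δφ=0.3525984, Δλ=-2.1506104 rad; a=sin²(Δφ/2)+cosφ1·cosφ2·sin²(Δλ/2)=0.4535526620; c=2·atan2(√a, √(1-a))=1.477767525; dist=6371·c=9414.857 ≈ 9414.9 km; running total=9414.9 km
Leg 1 bearing: y=sinΔλ·cosφ2=-0.53021528, x=cosφ1·sinφ2-sinφ1·cosφ2·cosΔλ=0.84275877; θ=atan2(y, x)=-32.1757° <0 so +360° → 327.8243° ≈ 327.8°
Leg 2: φ1=0.8843391, φ2=0.3505180, Δφ=-0.5338212, Δλ=0.9564736 rad; a=sin²(Δφ/2)+cosφ1·cosφ2·sin²(Δλ/2)=0.1956405300; c=2·atan2(√a, √(1-a))=0.916351412; dist=6371·c=5838.075 ≈ 5838.1 km; running total=15253.0 km
Leg 2 bearing: y=sinΔλ·cosφ2=0.76747634, x=cosφ1·sinφ2-sinφ1·cosφ2·cosΔλ=-0.20110028; θ=atan2(y, x)=104.6830° ≈ 104.7°
Leg 3: φ1=0.3505180, φ2=1.2965388, Δφ=0.9460208, Δλ=-0.5925114 rad; a=sin²(Δφ/2)+cosφ1·cosφ2·sin²(Δλ/2)=0.2292217627; c=2·atan2(√a, √(1-a))=0.998508838; dist=6371·c=6361.500 ≈ 6361.5 km; running total=21614.5 km
Leg 3 bearing: y=sinΔλ·cosφ2=-0.15124523, x=cosφ1·sinφ2-sinφ1·cosφ2·cosΔλ=0.82694707; θ=atan2(y, x)=-10.3646° <0 so +360° → 349.6354° ≈ 349.6°
Leg 4: φ1=1.2965388, φ2=0.9105645, Δφ=-0.3859743, Δλ=1.9921328 rad; a=sin²(Δφ/2)+cosφ1·cosφ2·sin²(Δλ/2)=0.1538008107; c=2·atan2(√a, √(1-a))=0.805988468; dist=6371·c=5134.953 ≈ 5135.0 km; running total=26749.5 km
Leg 4 bearing: y=sinΔλ·cosφ2=0.55966274, x=cosφ1·sinφ2-sinφ1·cosφ2·cosΔλ=0.45537029; θ=atan2(y, x)=50.8664° ≈ 50.9°
Leg 5: φ1=0.9105645, φ2=0.4376064, Δφ=-0.4729580, Δλ=-4.1206054 rad; a=sin²(Δφ/2)+cosφ1·cosφ2·sin²(Δλ/2)=0.4875844457; c=2·atan2(√a, √(1-a))=1.545962666; dist=6371·c=9849.328 ≈ 9849.3 km; running total=36598.8 km
Leg 5 bearing: y=sinΔλ·cosφ2=0.75173998, x=cosφ1·sinφ2-sinφ1·cosφ2·cosΔλ=0.65899197; θ=atan2(y, x)=48.7615° ≈ 48.8°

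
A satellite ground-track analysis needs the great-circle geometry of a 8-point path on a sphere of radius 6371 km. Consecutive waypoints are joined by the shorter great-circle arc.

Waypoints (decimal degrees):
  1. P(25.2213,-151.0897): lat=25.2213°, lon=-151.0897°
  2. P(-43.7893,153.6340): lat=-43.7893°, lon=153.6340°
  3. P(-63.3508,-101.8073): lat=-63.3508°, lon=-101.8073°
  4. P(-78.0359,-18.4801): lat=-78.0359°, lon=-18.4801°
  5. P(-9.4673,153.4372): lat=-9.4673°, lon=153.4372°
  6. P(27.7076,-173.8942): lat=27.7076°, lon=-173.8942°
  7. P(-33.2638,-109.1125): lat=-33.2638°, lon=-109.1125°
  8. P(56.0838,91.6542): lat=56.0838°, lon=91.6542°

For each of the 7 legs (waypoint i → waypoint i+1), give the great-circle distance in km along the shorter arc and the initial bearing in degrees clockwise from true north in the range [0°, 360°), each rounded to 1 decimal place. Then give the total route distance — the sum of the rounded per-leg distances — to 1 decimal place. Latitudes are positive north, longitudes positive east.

Leg 1: φ1=0.4401947, φ2=-0.7642675, Δφ=-1.2044622, Δλ=5.3184319 rad; a=sin²(Δφ/2)+cosφ1·cosφ2·sin²(Δλ/2)=0.4614368427; c=2·atan2(√a, √(1-a))=1.493593343; dist=6371·c=9515.683 ≈ 9515.7 km; running total=9515.7 km
Leg 1 bearing: y=sinΔλ·cosφ2=-0.59332709, x=cosφ1·sinφ2-sinφ1·cosφ2·cosΔλ=-0.80125807; θ=atan2(y, x)=-143.4803° <0 so +360° → 216.5197° ≈ 216.5°
Leg 2: φ1=-0.7642675, φ2=-1.1056800, Δφ=-0.3414126, Δλ=-4.4582917 rad; a=sin²(Δφ/2)+cosφ1·cosφ2·sin²(Δλ/2)=0.2314474584; c=2·atan2(√a, √(1-a))=1.003794949; dist=6371·c=6395.178 ≈ 6395.2 km; running total=15910.9 km
Leg 2 bearing: y=sinΔλ·cosφ2=0.43412482, x=cosφ1·sinφ2-sinφ1·cosφ2·cosΔλ=-0.72322457; θ=atan2(y, x)=149.0252° ≈ 149.0°
Leg 3: φ1=-1.1056800, φ2=-1.3619834, Δφ=-0.2563033, Δλ=1.4543340 rad; a=sin²(Δφ/2)+cosφ1·cosφ2·sin²(Δλ/2)=0.0574206178; c=2·atan2(√a, √(1-a))=0.483961210; dist=6371·c=3083.317 ≈ 3083.3 km; running total=18994.2 km
Leg 3 bearing: y=sinΔλ·cosφ2=0.20589451, x=cosφ1·sinφ2-sinφ1·cosφ2·cosΔλ=-0.41725461; θ=atan2(y, x)=153.7359° ≈ 153.7°
Leg 4: φ1=-1.3619834, φ2=-0.1652356, Δφ=1.1967478, Δλ=3.0005229 rad; a=sin²(Δφ/2)+cosφ1·cosφ2·sin²(Δλ/2)=0.5207661822; c=2·atan2(√a, √(1-a))=1.612340641; dist=6371·c=10272.222 ≈ 10272.2 km; running total=29266.4 km
Leg 4 bearing: y=sinΔλ·cosφ2=0.13868724, x=cosφ1·sinφ2-sinφ1·cosφ2·cosΔλ=-0.98946496; θ=atan2(y, x)=172.0212° ≈ 172.0°
Leg 5: φ1=-0.1652356, φ2=0.4835888, Δφ=0.6488244, Δλ=-5.7130107 rad; a=sin²(Δφ/2)+cosφ1·cosφ2·sin²(Δλ/2)=0.1706756393; c=2·atan2(√a, √(1-a))=0.851774818; dist=6371·c=5426.657 ≈ 5426.7 km; running total=34693.1 km
Leg 5 bearing: y=sinΔλ·cosφ2=0.47788366, x=cosφ1·sinφ2-sinφ1·cosφ2·cosΔλ=0.58121345; θ=atan2(y, x)=39.4276° ≈ 39.4°
Leg 6: φ1=0.4835888, φ2=-0.5805628, Δφ=-1.0641517, Δλ=1.1306540 rad; a=sin²(Δφ/2)+cosφ1·cosφ2·sin²(Δλ/2)=0.4698102782; c=2·atan2(√a, √(1-a))=1.510380136; dist=6371·c=9622.632 ≈ 9622.6 km; running total=44315.7 km
Leg 6 bearing: y=sinΔλ·cosφ2=0.75646108, x=cosφ1·sinφ2-sinφ1·cosφ2·cosΔλ=-0.65124570; θ=atan2(y, x)=130.7255° ≈ 130.7°
Leg 7: φ1=-0.5805628, φ2=0.9788470, Δφ=1.5594098, Δλ=3.5040399 rad; a=sin²(Δφ/2)+cosφ1·cosφ2·sin²(Δλ/2)=0.9457082519; c=2·atan2(√a, √(1-a))=2.671257615; dist=6371·c=17018.582 ≈ 17018.6 km; running total=61334.3 km
Leg 7 bearing: y=sinΔλ·cosφ2=-0.19783931, x=cosφ1·sinφ2-sinφ1·cosφ2·cosΔλ=0.40772077; θ=atan2(y, x)=-25.8842° <0 so +360° → 334.1158° ≈ 334.1°

Leg 1: dist=9515.7 km, bearing=216.5°
Leg 2: dist=6395.2 km, bearing=149.0°
Leg 3: dist=3083.3 km, bearing=153.7°
Leg 4: dist=10272.2 km, bearing=172.0°
Leg 5: dist=5426.7 km, bearing=39.4°
Leg 6: dist=9622.6 km, bearing=130.7°
Leg 7: dist=17018.6 km, bearing=334.1°
Total: 61334.3 km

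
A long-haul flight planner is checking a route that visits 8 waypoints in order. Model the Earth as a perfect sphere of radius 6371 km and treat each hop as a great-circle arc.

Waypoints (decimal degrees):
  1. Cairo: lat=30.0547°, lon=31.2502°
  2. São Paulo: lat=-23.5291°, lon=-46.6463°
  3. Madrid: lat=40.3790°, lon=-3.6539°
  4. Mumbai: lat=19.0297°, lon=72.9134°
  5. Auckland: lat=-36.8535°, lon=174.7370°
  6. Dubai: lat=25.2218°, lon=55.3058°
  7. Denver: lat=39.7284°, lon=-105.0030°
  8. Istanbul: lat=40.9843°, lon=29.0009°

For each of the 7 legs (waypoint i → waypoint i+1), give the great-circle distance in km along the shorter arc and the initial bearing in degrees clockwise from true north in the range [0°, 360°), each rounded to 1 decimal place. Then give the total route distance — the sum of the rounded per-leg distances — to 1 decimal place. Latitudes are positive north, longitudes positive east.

Leg 1: φ1=0.5245535, φ2=-0.4106603, Δφ=-0.9352137, Δλ=-1.3595504 rad; a=sin²(Δφ/2)+cosφ1·cosφ2·sin²(Δλ/2)=0.5167700351; c=2·atan2(√a, √(1-a))=1.604342689; dist=6371·c=10221.267 ≈ 10221.3 km; running total=10221.3 km
Leg 1 bearing: y=sinΔλ·cosφ2=-0.89647609, x=cosφ1·sinφ2-sinφ1·cosφ2·cosΔλ=-0.44182088; θ=atan2(y, x)=-116.2360° <0 so +360° → 243.7640° ≈ 243.8°
Leg 2: φ1=-0.4106603, φ2=0.7047465, Δφ=1.1154068, Δλ=0.7503589 rad; a=sin²(Δφ/2)+cosφ1·cosφ2·sin²(Δλ/2)=0.3738789405; c=2·atan2(√a, √(1-a))=1.315799726; dist=6371·c=8382.960 ≈ 8383.0 km; running total=18604.3 km
Leg 2 bearing: y=sinΔλ·cosφ2=0.51945594, x=cosφ1·sinφ2-sinφ1·cosφ2·cosΔλ=0.81641866; θ=atan2(y, x)=32.4670° ≈ 32.5°
Leg 3: φ1=0.7047465, φ2=0.3321309, Δφ=-0.3726156, Δλ=1.3363515 rad; a=sin²(Δφ/2)+cosφ1·cosφ2·sin²(Δλ/2)=0.3107372126; c=2·atan2(√a, √(1-a))=1.182593506; dist=6371·c=7534.303 ≈ 7534.3 km; running total=26138.6 km
Leg 3 bearing: y=sinΔλ·cosφ2=0.91948819, x=cosφ1·sinφ2-sinφ1·cosφ2·cosΔλ=0.10611251; θ=atan2(y, x)=83.4170° ≈ 83.4°
Leg 4: φ1=0.3321309, φ2=-0.6432149, Δφ=-0.9753458, Δλ=1.7771571 rad; a=sin²(Δφ/2)+cosφ1·cosφ2·sin²(Δλ/2)=0.6752773353; c=2·atan2(√a, √(1-a))=1.928959619; dist=6371·c=12289.402 ≈ 12289.4 km; running total=38428.0 km
Leg 4 bearing: y=sinΔλ·cosφ2=0.78319450, x=cosφ1·sinφ2-sinφ1·cosφ2·cosΔλ=-0.51353461; θ=atan2(y, x)=123.2525° ≈ 123.3°
Leg 5: φ1=-0.6432149, φ2=0.4402035, Δφ=1.0834184, Δλ=-2.0844677 rad; a=sin²(Δφ/2)+cosφ1·cosφ2·sin²(Δλ/2)=0.8056394545; c=2·atan2(√a, √(1-a))=2.228471888; dist=6371·c=14197.594 ≈ 14197.6 km; running total=52625.6 km
Leg 5 bearing: y=sinΔλ·cosφ2=-0.78791468, x=cosφ1·sinφ2-sinφ1·cosφ2·cosΔλ=0.07435424; θ=atan2(y, x)=-84.6091° <0 so +360° → 275.3909° ≈ 275.4°
Leg 6: φ1=0.4402035, φ2=0.6933914, Δφ=0.2531879, Δλ=-2.7979164 rad; a=sin²(Δφ/2)+cosφ1·cosφ2·sin²(Δλ/2)=0.6913596333; c=2·atan2(√a, √(1-a))=1.963534195; dist=6371·c=12509.676 ≈ 12509.7 km; running total=65135.3 km
Leg 6 bearing: y=sinΔλ·cosφ2=-0.25914297, x=cosφ1·sinφ2-sinφ1·cosφ2·cosΔλ=0.88677556; θ=atan2(y, x)=-16.2900° <0 so +360° → 343.7100° ≈ 343.7°
Leg 7: φ1=0.6933914, φ2=0.7153110, Δφ=0.0219196, Δλ=2.3388093 rad; a=sin²(Δφ/2)+cosφ1·cosφ2·sin²(Δλ/2)=0.4920702849; c=2·atan2(√a, √(1-a))=1.554936232; dist=6371·c=9906.499 ≈ 9906.5 km; running total=75041.8 km
Leg 7 bearing: y=sinΔλ·cosφ2=0.54298624, x=cosφ1·sinφ2-sinφ1·cosφ2·cosΔλ=0.83959182; θ=atan2(y, x)=32.8918° ≈ 32.9°

Leg 1: dist=10221.3 km, bearing=243.8°
Leg 2: dist=8383.0 km, bearing=32.5°
Leg 3: dist=7534.3 km, bearing=83.4°
Leg 4: dist=12289.4 km, bearing=123.3°
Leg 5: dist=14197.6 km, bearing=275.4°
Leg 6: dist=12509.7 km, bearing=343.7°
Leg 7: dist=9906.5 km, bearing=32.9°
Total: 75041.8 km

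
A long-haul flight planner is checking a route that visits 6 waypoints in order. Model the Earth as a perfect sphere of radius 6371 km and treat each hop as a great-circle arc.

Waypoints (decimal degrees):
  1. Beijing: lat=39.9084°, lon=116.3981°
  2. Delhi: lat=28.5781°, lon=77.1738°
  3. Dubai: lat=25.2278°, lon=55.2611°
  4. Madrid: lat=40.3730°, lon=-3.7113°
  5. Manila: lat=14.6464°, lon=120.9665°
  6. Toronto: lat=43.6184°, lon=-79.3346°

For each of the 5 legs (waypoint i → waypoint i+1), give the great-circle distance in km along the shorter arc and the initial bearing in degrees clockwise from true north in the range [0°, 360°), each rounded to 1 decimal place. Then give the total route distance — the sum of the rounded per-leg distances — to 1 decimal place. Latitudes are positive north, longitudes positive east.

Leg 1: φ1=0.6965330, φ2=0.4987819, Δφ=-0.1977510, Δλ=-0.6845932 rad; a=sin²(Δφ/2)+cosφ1·cosφ2·sin²(Δλ/2)=0.0856353162; c=2·atan2(√a, √(1-a))=0.593962881; dist=6371·c=3784.138 ≈ 3784.1 km; running total=3784.1 km
Leg 1 bearing: y=sinΔλ·cosφ2=-0.55531514, x=cosφ1·sinφ2-sinφ1·cosφ2·cosΔλ=-0.06951783; θ=atan2(y, x)=-97.1355° <0 so +360° → 262.8645° ≈ 262.9°
Leg 2: φ1=0.4987819, φ2=0.4403082, Δφ=-0.0584738, Δλ=-0.3824488 rad; a=sin²(Δφ/2)+cosφ1·cosφ2·sin²(Δλ/2)=0.0295510826; c=2·atan2(√a, √(1-a))=0.345524808; dist=6371·c=2201.339 ≈ 2201.3 km; running total=5985.4 km
Leg 2 bearing: y=sinΔλ·cosφ2=-0.33759838, x=cosφ1·sinφ2-sinφ1·cosφ2·cosΔλ=-0.02717719; θ=atan2(y, x)=-94.6025° <0 so +360° → 265.3975° ≈ 265.4°
Leg 3: φ1=0.4403082, φ2=0.7046418, Δφ=0.2643336, Δλ=-1.0292625 rad; a=sin²(Δφ/2)+cosφ1·cosφ2·sin²(Δλ/2)=0.1843371787; c=2·atan2(√a, √(1-a))=0.887534938; dist=6371·c=5654.485 ≈ 5654.5 km; running total=11639.9 km
Leg 3 bearing: y=sinΔλ·cosφ2=-0.65283837, x=cosφ1·sinφ2-sinφ1·cosφ2·cosΔλ=0.41860482; θ=atan2(y, x)=-57.3317° <0 so +360° → 302.6683° ≈ 302.7°
Leg 4: φ1=0.7046418, φ2=0.2556279, Δφ=-0.4490139, Δλ=2.1760381 rad; a=sin²(Δφ/2)+cosφ1·cosφ2·sin²(Δλ/2)=0.6277928056; c=2·atan2(√a, √(1-a))=1.829249711; dist=6371·c=11654.1499 ≈ 11654.1 km; running total=23294.0 km
Leg 4 bearing: y=sinΔλ·cosφ2=0.79564159, x=cosφ1·sinφ2-sinφ1·cosφ2·cosΔλ=0.54920894; θ=atan2(y, x)=55.3838° ≈ 55.4°
Leg 5: φ1=0.2556279, φ2=0.7612847, Δφ=0.5056568, Δλ=-3.4959137 rad; a=sin²(Δφ/2)+cosφ1·cosφ2·sin²(Δλ/2)=0.7412427101; c=2·atan2(√a, √(1-a))=2.074286377; dist=6371·c=13215.279 ≈ 13215.3 km; running total=36509.3 km
Leg 5 bearing: y=sinΔλ·cosφ2=0.25117723, x=cosφ1·sinφ2-sinφ1·cosφ2·cosΔλ=0.83911729; θ=atan2(y, x)=16.6643° ≈ 16.7°

Leg 1: dist=3784.1 km, bearing=262.9°
Leg 2: dist=2201.3 km, bearing=265.4°
Leg 3: dist=5654.5 km, bearing=302.7°
Leg 4: dist=11654.1 km, bearing=55.4°
Leg 5: dist=13215.3 km, bearing=16.7°
Total: 36509.3 km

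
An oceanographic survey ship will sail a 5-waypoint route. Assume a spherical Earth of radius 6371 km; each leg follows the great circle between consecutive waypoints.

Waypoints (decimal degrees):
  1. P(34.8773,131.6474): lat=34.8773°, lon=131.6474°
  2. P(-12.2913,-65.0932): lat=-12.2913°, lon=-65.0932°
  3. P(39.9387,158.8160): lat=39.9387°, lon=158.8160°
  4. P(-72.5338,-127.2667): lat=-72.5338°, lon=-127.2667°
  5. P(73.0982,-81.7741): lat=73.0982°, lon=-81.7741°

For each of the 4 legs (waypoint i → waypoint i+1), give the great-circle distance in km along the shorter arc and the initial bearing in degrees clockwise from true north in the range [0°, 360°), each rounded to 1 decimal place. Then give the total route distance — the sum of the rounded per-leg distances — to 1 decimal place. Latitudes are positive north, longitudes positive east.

Leg 1: φ1=0.6087237, φ2=-0.2145237, Δφ=-0.8232474, Δλ=-3.4337712 rad; a=sin²(Δφ/2)+cosφ1·cosφ2·sin²(Δλ/2)=0.9446661494; c=2·atan2(√a, √(1-a))=2.666679199; dist=6371·c=16989.413 ≈ 16989.4 km; running total=16989.4 km
Leg 1 bearing: y=sinΔλ·cosφ2=0.28143670, x=cosφ1·sinφ2-sinφ1·cosφ2·cosΔλ=0.36039068; θ=atan2(y, x)=37.9870° ≈ 38.0°
Leg 2: φ1=-0.2145237, φ2=0.6970618, Δφ=0.9115855, Δλ=3.9079528 rad; a=sin²(Δφ/2)+cosφ1·cosφ2·sin²(Δλ/2)=0.8381927974; c=2·atan2(√a, √(1-a))=2.313640610; dist=6371·c=14740.204 ≈ 14740.2 km; running total=31729.6 km
Leg 2 bearing: y=sinΔλ·cosφ2=-0.53174188, x=cosφ1·sinφ2-sinφ1·cosφ2·cosΔλ=0.50965979; θ=atan2(y, x)=-46.2147° <0 so +360° → 313.7853° ≈ 313.8°
Leg 3: φ1=0.6970618, φ2=-1.2659536, Δφ=-1.9630154, Δλ=-4.9930850 rad; a=sin²(Δφ/2)+cosφ1·cosφ2·sin²(Δλ/2)=0.7743088813; c=2·atan2(√a, √(1-a))=2.151506417; dist=6371·c=13707.247 ≈ 13707.2 km; running total=45436.8 km
Leg 3 bearing: y=sinΔλ·cosφ2=0.28839638, x=cosφ1·sinφ2-sinφ1·cosφ2·cosΔλ=-0.78475861; θ=atan2(y, x)=159.8218° ≈ 159.8°
Leg 4: φ1=-1.2659536, φ2=1.2758043, Δφ=2.5417579, Δλ=0.7939957 rad; a=sin²(Δφ/2)+cosφ1·cosφ2·sin²(Δλ/2)=0.9257599558; c=2·atan2(√a, √(1-a))=2.589673645; dist=6371·c=16498.811 ≈ 16498.8 km; running total=61935.6 km
Leg 4 bearing: y=sinΔλ·cosφ2=0.20733859, x=cosφ1·sinφ2-sinφ1·cosφ2·cosΔλ=0.48158545; θ=atan2(y, x)=23.2935° ≈ 23.3°

Leg 1: dist=16989.4 km, bearing=38.0°
Leg 2: dist=14740.2 km, bearing=313.8°
Leg 3: dist=13707.2 km, bearing=159.8°
Leg 4: dist=16498.8 km, bearing=23.3°
Total: 61935.6 km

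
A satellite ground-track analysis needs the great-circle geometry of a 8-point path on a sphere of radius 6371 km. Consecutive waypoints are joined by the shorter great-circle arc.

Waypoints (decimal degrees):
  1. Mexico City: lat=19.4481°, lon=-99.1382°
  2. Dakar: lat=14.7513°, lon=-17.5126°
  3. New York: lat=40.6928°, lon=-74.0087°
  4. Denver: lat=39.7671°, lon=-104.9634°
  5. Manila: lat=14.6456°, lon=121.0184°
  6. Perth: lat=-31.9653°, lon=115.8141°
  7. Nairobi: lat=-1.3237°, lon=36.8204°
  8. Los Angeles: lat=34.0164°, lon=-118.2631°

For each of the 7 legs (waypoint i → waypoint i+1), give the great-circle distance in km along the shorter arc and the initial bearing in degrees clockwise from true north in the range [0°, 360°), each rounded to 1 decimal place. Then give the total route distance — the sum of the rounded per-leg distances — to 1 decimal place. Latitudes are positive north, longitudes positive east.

Leg 1: dist=8610.1 km, bearing=78.6°
Leg 2: dist=6137.7 km, bearing=309.6°
Leg 3: dist=2616.2 km, bearing=278.0°
Leg 4: dist=12319.9 km, bearing=311.9°
Leg 5: dist=5212.5 km, bearing=186.1°
Leg 6: dist=8892.3 km, bearing=274.7°
Leg 7: dist=15551.5 km, bearing=327.2°
Total: 59340.2 km

Leg 1: φ1=0.3394334, φ2=0.2574588, Δφ=-0.0819746, Δλ=1.4246355 rad; a=sin²(Δφ/2)+cosφ1·cosφ2·sin²(Δλ/2)=0.3912087156; c=2·atan2(√a, √(1-a))=1.351459313; dist=6371·c=8610.147 ≈ 8610.1 km; running total=8610.1 km
Leg 1 bearing: y=sinΔλ·cosφ2=0.95672910, x=cosφ1·sinφ2-sinφ1·cosφ2·cosΔλ=0.19320262; θ=atan2(y, x)=78.5832° ≈ 78.6°
Leg 2: φ1=0.2574588, φ2=0.7102233, Δφ=0.4527646, Δλ=-0.9860430 rad; a=sin²(Δφ/2)+cosφ1·cosφ2·sin²(Δλ/2)=0.2146242441; c=2·atan2(√a, √(1-a))=0.963375538; dist=6371·c=6137.666 ≈ 6137.7 km; running total=14747.8 km
Leg 2 bearing: y=sinΔλ·cosφ2=-0.63223732, x=cosφ1·sinφ2-sinφ1·cosφ2·cosΔλ=0.52394531; θ=atan2(y, x)=-50.3509° <0 so +360° → 309.6491° ≈ 309.6°
Leg 3: φ1=0.7102233, φ2=0.6940668, Δφ=-0.0161565, Δλ=-0.5402614 rad; a=sin²(Δφ/2)+cosφ1·cosφ2·sin²(Δλ/2)=0.0415683844; c=2·atan2(√a, √(1-a))=0.410645746; dist=6371·c=2616.224 ≈ 2616.2 km; running total=17364.0 km
Leg 3 bearing: y=sinΔλ·cosφ2=-0.39536347, x=cosφ1·sinφ2-sinφ1·cosφ2·cosΔλ=0.05522269; θ=atan2(y, x)=-82.0486° <0 so +360° → 277.9514° ≈ 278.0°
Leg 4: φ1=0.6940668, φ2=0.2556139, Δφ=-0.4384529, Δλ=3.9441265 rad; a=sin²(Δφ/2)+cosφ1·cosφ2·sin²(Δλ/2)=0.6775186721; c=2·atan2(√a, √(1-a))=1.933750341; dist=6371·c=12319.923 ≈ 12319.9 km; running total=29683.9 km
Leg 4 bearing: y=sinΔλ·cosφ2=-0.69575367, x=cosφ1·sinφ2-sinφ1·cosφ2·cosΔλ=0.62439997; θ=atan2(y, x)=-48.0938° <0 so +360° → 311.9062° ≈ 311.9°
Leg 5: φ1=0.2556139, φ2=-0.5578997, Δφ=-0.8135137, Δλ=-0.0908322 rad; a=sin²(Δφ/2)+cosφ1·cosφ2·sin²(Δλ/2)=0.1582172064; c=2·atan2(√a, √(1-a))=0.818159689; dist=6371·c=5212.495 ≈ 5212.5 km; running total=34896.4 km
Leg 5 bearing: y=sinΔλ·cosφ2=-0.07695327, x=cosφ1·sinφ2-sinφ1·cosφ2·cosΔλ=-0.72582111; θ=atan2(y, x)=-173.9480° <0 so +360° → 186.0520° ≈ 186.1°
Leg 6: φ1=-0.5578997, φ2=-0.0231029, Δφ=0.5347968, Δλ=-1.3787002 rad; a=sin²(Δφ/2)+cosφ1·cosφ2·sin²(Δλ/2)=0.4129227569; c=2·atan2(√a, √(1-a))=1.395749259; dist=6371·c=8892.319 ≈ 8892.3 km; running total=43788.7 km
Leg 6 bearing: y=sinΔλ·cosφ2=-0.98134424, x=cosφ1·sinφ2-sinφ1·cosφ2·cosΔλ=0.08144746; θ=atan2(y, x)=-85.2556° <0 so +360° → 274.7444° ≈ 274.7°
Leg 7: φ1=-0.0231029, φ2=0.5936982, Δφ=0.6168011, Δλ=-2.7067177 rad; a=sin²(Δφ/2)+cosφ1·cosφ2·sin²(Δλ/2)=0.8822252698; c=2·atan2(√a, √(1-a))=2.440984930; dist=6371·c=15551.515 ≈ 15551.5 km; running total=59340.2 km
Leg 7 bearing: y=sinΔλ·cosφ2=-0.34920360, x=cosφ1·sinφ2-sinφ1·cosφ2·cosΔλ=0.54191532; θ=atan2(y, x)=-32.7972° <0 so +360° → 327.2028° ≈ 327.2°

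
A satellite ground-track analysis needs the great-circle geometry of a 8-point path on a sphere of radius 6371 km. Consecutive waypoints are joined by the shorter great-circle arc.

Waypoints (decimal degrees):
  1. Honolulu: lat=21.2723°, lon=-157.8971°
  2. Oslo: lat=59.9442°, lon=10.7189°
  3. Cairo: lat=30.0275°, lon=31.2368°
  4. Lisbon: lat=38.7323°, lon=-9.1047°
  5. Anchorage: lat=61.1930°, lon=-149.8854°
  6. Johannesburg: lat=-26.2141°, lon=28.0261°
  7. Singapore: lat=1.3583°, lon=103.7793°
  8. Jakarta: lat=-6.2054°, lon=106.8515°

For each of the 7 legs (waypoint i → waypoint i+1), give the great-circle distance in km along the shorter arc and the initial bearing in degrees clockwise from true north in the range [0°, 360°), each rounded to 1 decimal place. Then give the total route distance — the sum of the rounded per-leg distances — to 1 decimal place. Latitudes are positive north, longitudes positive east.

Leg 1: φ1=0.3712717, φ2=1.0462237, Δφ=0.6749520, Δλ=2.9429044 rad; a=sin²(Δφ/2)+cosφ1·cosφ2·sin²(Δλ/2)=0.5717595822; c=2·atan2(√a, √(1-a))=1.714812810; dist=6371·c=10925.072 ≈ 10925.1 km; running total=10925.1 km
Leg 1 bearing: y=sinΔλ·cosφ2=0.09885822, x=cosφ1·sinφ2-sinφ1·cosφ2·cosΔλ=0.98469757; θ=atan2(y, x)=5.7330° ≈ 5.7°
Leg 2: φ1=1.0462237, φ2=0.5240787, Δφ=-0.5221449, Δλ=0.3581049 rad; a=sin²(Δφ/2)+cosφ1·cosφ2·sin²(Δλ/2)=0.0803782095; c=2·atan2(√a, √(1-a))=0.574905702; dist=6371·c=3662.724 ≈ 3662.7 km; running total=14587.8 km
Leg 2 bearing: y=sinΔλ·cosφ2=0.30345775, x=cosφ1·sinφ2-sinφ1·cosφ2·cosΔλ=-0.45120240; θ=atan2(y, x)=146.0771° ≈ 146.1°
Leg 3: φ1=0.5240787, φ2=0.6760062, Δφ=0.1519274, Δλ=-0.7040920 rad; a=sin²(Δφ/2)+cosφ1·cosφ2·sin²(Δλ/2)=0.0860621837; c=2·atan2(√a, √(1-a))=0.595486644; dist=6371·c=3793.845 ≈ 3793.8 km; running total=18381.6 km
Leg 3 bearing: y=sinΔλ·cosφ2=-0.50497714, x=cosφ1·sinφ2-sinφ1·cosφ2·cosΔλ=0.24417211; θ=atan2(y, x)=-64.1948° <0 so +360° → 295.8052° ≈ 295.8°
Leg 4: φ1=0.6760062, φ2=1.0680193, Δφ=0.3920132, Δλ=-2.4570867 rad; a=sin²(Δφ/2)+cosφ1·cosφ2·sin²(Δλ/2)=0.3714800103; c=2·atan2(√a, √(1-a))=1.310838310; dist=6371·c=8351.351 ≈ 8351.4 km; running total=26733.0 km
Leg 4 bearing: y=sinΔλ·cosφ2=-0.30467587, x=cosφ1·sinφ2-sinφ1·cosφ2·cosΔλ=0.91711671; θ=atan2(y, x)=-18.3770° <0 so +360° → 341.6230° ≈ 341.6°
Leg 5: φ1=1.0680193, φ2=-0.4575224, Δφ=-1.5255417, Δλ=3.1051415 rad; a=sin²(Δφ/2)+cosφ1·cosφ2·sin²(Δλ/2)=0.9095380256; c=2·atan2(√a, √(1-a))=2.530594938; dist=6371·c=16122.420 ≈ 16122.4 km; running total=42855.4 km
Leg 5 bearing: y=sinΔλ·cosφ2=0.03269494, x=cosφ1·sinφ2-sinφ1·cosφ2·cosΔλ=0.57275253; θ=atan2(y, x)=3.2671° ≈ 3.3°
Leg 6: φ1=-0.4575224, φ2=0.0237068, Δφ=0.4812292, Δλ=1.3221428 rad; a=sin²(Δφ/2)+cosφ1·cosφ2·sin²(Δλ/2)=0.3948726007; c=2·atan2(√a, √(1-a))=1.358960750; dist=6371·c=8657.939 ≈ 8657.9 km; running total=51513.3 km
Leg 6 bearing: y=sinΔλ·cosφ2=0.96897230, x=cosφ1·sinφ2-sinφ1·cosφ2·cosΔλ=0.12994457; θ=atan2(y, x)=82.3619° ≈ 82.4°
Leg 7: φ1=0.0237068, φ2=-0.1083047, Δφ=-0.1320115, Δλ=0.0536200 rad; a=sin²(Δφ/2)+cosφ1·cosφ2·sin²(Δλ/2)=0.0050646264; c=2·atan2(√a, √(1-a))=0.142452795; dist=6371·c=907.567 ≈ 907.6 km; running total=52420.9 km
Leg 7 bearing: y=sinΔλ·cosφ2=0.05328029, x=cosφ1·sinφ2-sinφ1·cosφ2·cosΔλ=-0.13159451; θ=atan2(y, x)=157.9578° ≈ 158.0°

Leg 1: dist=10925.1 km, bearing=5.7°
Leg 2: dist=3662.7 km, bearing=146.1°
Leg 3: dist=3793.8 km, bearing=295.8°
Leg 4: dist=8351.4 km, bearing=341.6°
Leg 5: dist=16122.4 km, bearing=3.3°
Leg 6: dist=8657.9 km, bearing=82.4°
Leg 7: dist=907.6 km, bearing=158.0°
Total: 52420.9 km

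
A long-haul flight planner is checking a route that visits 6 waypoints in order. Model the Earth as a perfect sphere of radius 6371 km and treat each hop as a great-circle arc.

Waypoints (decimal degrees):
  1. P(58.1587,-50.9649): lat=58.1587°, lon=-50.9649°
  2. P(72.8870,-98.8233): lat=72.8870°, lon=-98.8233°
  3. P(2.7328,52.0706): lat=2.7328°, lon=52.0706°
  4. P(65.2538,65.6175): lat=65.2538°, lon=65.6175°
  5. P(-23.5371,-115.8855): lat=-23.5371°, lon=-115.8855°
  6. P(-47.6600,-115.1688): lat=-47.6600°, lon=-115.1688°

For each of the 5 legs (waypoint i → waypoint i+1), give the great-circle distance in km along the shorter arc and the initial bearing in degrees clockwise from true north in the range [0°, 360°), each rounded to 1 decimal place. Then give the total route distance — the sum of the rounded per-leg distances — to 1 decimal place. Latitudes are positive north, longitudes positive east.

Leg 1: φ1=1.0150608, φ2=1.2721181, Δφ=0.2570573, Δλ=-0.8352867 rad; a=sin²(Δφ/2)+cosφ1·cosφ2·sin²(Δλ/2)=0.0419686601; c=2·atan2(√a, √(1-a))=0.412646532; dist=6371·c=2628.971 ≈ 2629.0 km; running total=2629.0 km
Leg 1 bearing: y=sinΔλ·cosφ2=-0.21818843, x=cosφ1·sinφ2-sinφ1·cosφ2·cosΔλ=0.33648622; θ=atan2(y, x)=-32.9607° <0 so +360° → 327.0393° ≈ 327.0°
Leg 2: φ1=1.2721181, φ2=0.0476964, Δφ=-1.2244218, Δλ=2.6335954 rad; a=sin²(Δφ/2)+cosφ1·cosφ2·sin²(Δλ/2)=0.6056193729; c=2·atan2(√a, √(1-a))=1.783638457; dist=6371·c=11363.561 ≈ 11363.6 km; running total=13992.6 km
Leg 2 bearing: y=sinΔλ·cosφ2=0.48587521, x=cosφ1·sinφ2-sinφ1·cosφ2·cosΔλ=0.84811761; θ=atan2(y, x)=29.8078° ≈ 29.8°
Leg 3: φ1=0.0476964, φ2=1.1388937, Δφ=1.0911973, Δλ=0.2364380 rad; a=sin²(Δφ/2)+cosφ1·cosφ2·sin²(Δλ/2)=0.2751046717; c=2·atan2(√a, √(1-a))=1.104265394; dist=6371·c=7035.275 ≈ 7035.3 km; running total=21027.9 km
Leg 3 bearing: y=sinΔλ·cosφ2=0.09805326, x=cosφ1·sinφ2-sinφ1·cosφ2·cosΔλ=0.88773528; θ=atan2(y, x)=6.3030° ≈ 6.3°
Leg 4: φ1=1.1388937, φ2=-0.4107999, Δφ=-1.5496936, Δλ=-3.1678250 rad; a=sin²(Δφ/2)+cosφ1·cosφ2·sin²(Δλ/2)=0.8731561100; c=2·atan2(√a, √(1-a))=2.413300491; dist=6371·c=15375.137 ≈ 15375.1 km; running total=36403.0 km
Leg 4 bearing: y=sinΔλ·cosφ2=0.02404706, x=cosφ1·sinφ2-sinφ1·cosφ2·cosΔλ=0.66516149; θ=atan2(y, x)=2.0705° ≈ 2.1°
Leg 5: φ1=-0.4107999, φ2=-0.8318239, Δφ=-0.4210240, Δλ=0.0125088 rad; a=sin²(Δφ/2)+cosφ1·cosφ2·sin²(Δλ/2)=0.0436887030; c=2·atan2(√a, √(1-a))=0.421142217; dist=6371·c=2683.097 ≈ 2683.1 km; running total=39086.1 km
Leg 5 bearing: y=sinΔλ·cosφ2=0.00842480, x=cosφ1·sinφ2-sinφ1·cosφ2·cosΔλ=-0.40871631; θ=atan2(y, x)=178.8191° ≈ 178.8°

Leg 1: dist=2629.0 km, bearing=327.0°
Leg 2: dist=11363.6 km, bearing=29.8°
Leg 3: dist=7035.3 km, bearing=6.3°
Leg 4: dist=15375.1 km, bearing=2.1°
Leg 5: dist=2683.1 km, bearing=178.8°
Total: 39086.1 km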